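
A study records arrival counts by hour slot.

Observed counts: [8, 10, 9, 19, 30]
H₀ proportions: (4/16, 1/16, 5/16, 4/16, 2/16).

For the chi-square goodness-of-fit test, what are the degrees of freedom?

degrees of freedom = 4

df = k − 1 = 5 − 1 = 4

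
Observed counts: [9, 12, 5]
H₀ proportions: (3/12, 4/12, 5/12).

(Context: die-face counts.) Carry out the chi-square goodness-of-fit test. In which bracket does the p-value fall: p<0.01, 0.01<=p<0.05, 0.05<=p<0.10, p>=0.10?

n = 26; E_i = n·p_i = [6.50, 8.67, 10.83]
χ² = (9−6.50)²/6.50 + (12−8.67)²/8.67 + (5−10.83)²/10.83 = 5.3846
df = 2
p-value (upper-tail) = 0.06772
→ bracket: 0.05<=p<0.10

p-value bracket: 0.05<=p<0.10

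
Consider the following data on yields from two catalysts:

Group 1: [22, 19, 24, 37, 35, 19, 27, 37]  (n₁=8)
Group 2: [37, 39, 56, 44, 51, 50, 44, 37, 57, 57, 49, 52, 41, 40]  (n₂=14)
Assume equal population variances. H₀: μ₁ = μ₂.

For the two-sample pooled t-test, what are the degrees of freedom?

degrees of freedom = 20

df = n₁ + n₂ − 2 = 8 + 14 − 2 = 20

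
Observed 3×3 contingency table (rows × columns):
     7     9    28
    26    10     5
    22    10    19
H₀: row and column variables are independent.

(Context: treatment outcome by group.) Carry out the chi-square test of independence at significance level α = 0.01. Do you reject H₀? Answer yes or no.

Row totals [44, 41, 51], col totals [55, 29, 52], n=136
χ² = (7−17.79)²/17.79 + (9−9.38)²/9.38 + (28−16.82)²/16.82 + (26−16.58)²/16.58 + (10−8.74)²/8.74 + (5−15.68)²/15.68 + (22−20.62)²/20.62 + (10−10.88)²/10.88 + (19−19.50)²/19.50 = 26.9660
df = 4
p-value (upper-tail) = 0.00002
At α=0.01: p < α → reject H₀

reject H₀: yes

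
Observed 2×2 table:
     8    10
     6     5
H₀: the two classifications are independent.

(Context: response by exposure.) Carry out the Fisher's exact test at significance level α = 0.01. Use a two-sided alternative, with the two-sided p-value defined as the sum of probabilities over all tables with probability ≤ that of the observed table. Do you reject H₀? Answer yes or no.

reject H₀: no

Margins: r₁=18, r₂=11, c₁=14, c₂=15, n=29
p_obs = C(18,8)·C(11,6)/C(29,14); sum pmf over tables with pmf ≤ p_obs
p-value (two-sided) = 0.71038
At α=0.01: p ≥ α → fail to reject H₀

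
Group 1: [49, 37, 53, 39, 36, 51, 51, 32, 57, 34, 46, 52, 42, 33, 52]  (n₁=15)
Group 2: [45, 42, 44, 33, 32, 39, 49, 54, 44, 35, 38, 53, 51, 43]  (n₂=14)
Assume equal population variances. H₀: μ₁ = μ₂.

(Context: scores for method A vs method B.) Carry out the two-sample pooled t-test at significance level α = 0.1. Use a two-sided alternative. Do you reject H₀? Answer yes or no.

reject H₀: no

x̄₁=44.267, s₁=8.498, n₁=15
x̄₂=43.000, s₂=7.093, n₂=14
s_p² = [14·8.498² + 13·7.093²]/27 = 61.6642
SE = √(s_p²·(1/15+1/14)) = 2.9181
t = (44.267−43.000)/2.9181 = 0.4341
df = 27
p-value (two-sided) = 0.66769
At α=0.1: p ≥ α → fail to reject H₀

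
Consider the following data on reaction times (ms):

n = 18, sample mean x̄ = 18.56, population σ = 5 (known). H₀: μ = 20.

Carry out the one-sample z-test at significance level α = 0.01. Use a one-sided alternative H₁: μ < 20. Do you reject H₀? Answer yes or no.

SE = σ/√n = 5/√18 = 1.1785
z = (x̄−μ₀)/SE = (18.56−20)/1.1785 = -1.2219
p-value (one-sided, H₁ less) = 0.11088
At α=0.01: p ≥ α → fail to reject H₀

reject H₀: no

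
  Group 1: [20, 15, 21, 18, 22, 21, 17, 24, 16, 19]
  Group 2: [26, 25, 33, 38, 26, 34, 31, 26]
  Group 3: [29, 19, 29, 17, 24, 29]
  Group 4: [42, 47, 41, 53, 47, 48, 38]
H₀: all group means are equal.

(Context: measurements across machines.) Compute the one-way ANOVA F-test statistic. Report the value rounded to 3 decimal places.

Group means [19.30, 29.88, 24.50, 45.14], grand mean 28.871
SSB = Σnᵢ(x̄ᵢ−x̄)² = 2892.152; SSW = ΣΣ(x−x̄ᵢ)² = 537.332
MSB = 2892.152/3 = 964.0506; MSW = 537.332/27 = 19.9012
F = MSB/MSW = 48.4419
df = (3, 27)

test statistic = 48.442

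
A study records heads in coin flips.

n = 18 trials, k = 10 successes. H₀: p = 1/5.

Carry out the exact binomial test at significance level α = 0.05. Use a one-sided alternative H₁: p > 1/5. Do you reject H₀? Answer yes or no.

reject H₀: yes

Exact binomial: n=18, k=10, p₀=1/5=0.2000
P(X≥10) from Σ C(n,i)·p₀^i·(1−p₀)^(n−i)
p-value (one-sided, H₁ greater) = 0.00091
At α=0.05: p < α → reject H₀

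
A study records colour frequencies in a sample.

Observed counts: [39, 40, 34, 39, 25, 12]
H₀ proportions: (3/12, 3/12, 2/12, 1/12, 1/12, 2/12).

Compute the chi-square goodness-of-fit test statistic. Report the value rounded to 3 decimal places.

test statistic = 54.577

n = 189; E_i = n·p_i = [47.25, 47.25, 31.50, 15.75, 15.75, 31.50]
χ² = (39−47.25)²/47.25 + (40−47.25)²/47.25 + (34−31.50)²/31.50 + (39−15.75)²/15.75 + (25−15.75)²/15.75 + (12−31.50)²/31.50 = 54.5767
df = 5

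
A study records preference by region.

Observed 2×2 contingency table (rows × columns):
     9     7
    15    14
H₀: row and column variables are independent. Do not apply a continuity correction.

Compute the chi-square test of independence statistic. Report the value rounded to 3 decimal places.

test statistic = 0.085

Row totals [16, 29], col totals [24, 21], n=45
χ² = (9−8.53)²/8.53 + (7−7.47)²/7.47 + (15−15.47)²/15.47 + (14−13.53)²/13.53 = 0.0849
df = 1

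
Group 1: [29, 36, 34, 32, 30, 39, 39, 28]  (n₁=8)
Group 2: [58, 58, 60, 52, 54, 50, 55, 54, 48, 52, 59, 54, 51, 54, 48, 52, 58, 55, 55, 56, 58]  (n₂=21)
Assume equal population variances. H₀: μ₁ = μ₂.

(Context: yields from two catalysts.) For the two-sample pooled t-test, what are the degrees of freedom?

df = n₁ + n₂ − 2 = 8 + 21 − 2 = 27

degrees of freedom = 27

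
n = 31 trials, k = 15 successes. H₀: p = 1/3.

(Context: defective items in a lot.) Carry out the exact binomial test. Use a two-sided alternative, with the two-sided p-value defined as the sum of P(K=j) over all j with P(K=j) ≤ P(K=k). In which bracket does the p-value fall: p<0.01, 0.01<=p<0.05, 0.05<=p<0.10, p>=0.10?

Exact binomial: n=31, k=15, p₀=1/3=0.3333
P(X=j) = C(n,j)·p₀^j·(1−p₀)^(n−j); p = Σ P(X=j) over j with P(X=j) ≤ P(X=15)
p-value (two-sided) = 0.08662
→ bracket: 0.05<=p<0.10

p-value bracket: 0.05<=p<0.10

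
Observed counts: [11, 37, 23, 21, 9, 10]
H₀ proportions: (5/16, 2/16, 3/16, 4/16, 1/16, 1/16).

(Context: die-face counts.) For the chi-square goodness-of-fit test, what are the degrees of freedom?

df = k − 1 = 6 − 1 = 5

degrees of freedom = 5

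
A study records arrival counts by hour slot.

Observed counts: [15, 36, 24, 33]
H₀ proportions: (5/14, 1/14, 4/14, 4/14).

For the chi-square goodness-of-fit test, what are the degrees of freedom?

df = k − 1 = 4 − 1 = 3

degrees of freedom = 3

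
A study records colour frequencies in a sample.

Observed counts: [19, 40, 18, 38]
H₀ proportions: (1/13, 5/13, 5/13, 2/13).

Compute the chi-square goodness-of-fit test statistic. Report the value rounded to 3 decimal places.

n = 115; E_i = n·p_i = [8.85, 44.23, 44.23, 17.69]
χ² = (19−8.85)²/8.85 + (40−44.23)²/44.23 + (18−44.23)²/44.23 + (38−17.69)²/17.69 = 50.9252
df = 3

test statistic = 50.925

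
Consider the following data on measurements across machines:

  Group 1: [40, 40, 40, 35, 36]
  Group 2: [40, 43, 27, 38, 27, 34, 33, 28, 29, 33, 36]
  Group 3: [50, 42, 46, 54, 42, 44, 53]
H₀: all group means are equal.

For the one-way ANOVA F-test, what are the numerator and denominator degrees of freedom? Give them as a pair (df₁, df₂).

k = 3 groups, N = 23 total
df = (k−1, N−k) = (3−1, 23−3) = (2, 20)

degrees of freedom = [2, 20]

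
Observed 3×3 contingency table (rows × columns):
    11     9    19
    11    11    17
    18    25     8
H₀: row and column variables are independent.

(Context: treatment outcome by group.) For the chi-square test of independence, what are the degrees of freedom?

degrees of freedom = 4

df = (r−1)(c−1) = (3−1)·(3−1) = 4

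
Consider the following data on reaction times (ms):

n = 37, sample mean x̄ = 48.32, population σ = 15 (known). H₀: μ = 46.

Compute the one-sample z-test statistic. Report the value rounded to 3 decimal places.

test statistic = 0.941

SE = σ/√n = 15/√37 = 2.4660
z = (x̄−μ₀)/SE = (48.32−46)/2.4660 = 0.9408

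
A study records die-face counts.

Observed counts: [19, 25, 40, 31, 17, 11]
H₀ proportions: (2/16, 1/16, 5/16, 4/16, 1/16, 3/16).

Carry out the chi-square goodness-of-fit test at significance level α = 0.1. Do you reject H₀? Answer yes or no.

n = 143; E_i = n·p_i = [17.88, 8.94, 44.69, 35.75, 8.94, 26.81]
χ² = (19−17.88)²/17.88 + (25−8.94)²/8.94 + (40−44.69)²/44.69 + (31−35.75)²/35.75 + (17−8.94)²/8.94 + (11−26.81)²/26.81 = 46.6597
df = 5
p-value (upper-tail) = 0.00000
At α=0.1: p < α → reject H₀

reject H₀: yes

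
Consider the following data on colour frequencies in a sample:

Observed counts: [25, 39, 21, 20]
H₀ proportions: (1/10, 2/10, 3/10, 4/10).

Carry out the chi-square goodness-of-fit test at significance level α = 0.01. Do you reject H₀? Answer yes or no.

reject H₀: yes

n = 105; E_i = n·p_i = [10.50, 21.00, 31.50, 42.00]
χ² = (25−10.50)²/10.50 + (39−21.00)²/21.00 + (21−31.50)²/31.50 + (20−42.00)²/42.00 = 50.4762
df = 3
p-value (upper-tail) = 0.00000
At α=0.01: p < α → reject H₀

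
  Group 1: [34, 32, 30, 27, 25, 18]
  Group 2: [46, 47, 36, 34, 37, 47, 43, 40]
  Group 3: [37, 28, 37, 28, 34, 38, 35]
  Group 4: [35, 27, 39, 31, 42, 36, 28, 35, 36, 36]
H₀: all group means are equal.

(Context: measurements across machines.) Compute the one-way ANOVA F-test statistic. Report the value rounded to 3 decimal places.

Group means [27.67, 41.25, 33.86, 34.50], grand mean 34.774
SSB = Σnᵢ(x̄ᵢ−x̄)² = 645.229; SSW = ΣΣ(x−x̄ᵢ)² = 658.190
MSB = 645.229/3 = 215.0763; MSW = 658.190/27 = 24.3774
F = MSB/MSW = 8.8228
df = (3, 27)

test statistic = 8.823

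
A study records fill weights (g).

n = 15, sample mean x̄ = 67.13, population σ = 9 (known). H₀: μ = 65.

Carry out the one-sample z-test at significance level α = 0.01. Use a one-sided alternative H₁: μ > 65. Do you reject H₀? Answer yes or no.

reject H₀: no

SE = σ/√n = 9/√15 = 2.3238
z = (x̄−μ₀)/SE = (67.13−65)/2.3238 = 0.9166
p-value (one-sided, H₁ greater) = 0.17967
At α=0.01: p ≥ α → fail to reject H₀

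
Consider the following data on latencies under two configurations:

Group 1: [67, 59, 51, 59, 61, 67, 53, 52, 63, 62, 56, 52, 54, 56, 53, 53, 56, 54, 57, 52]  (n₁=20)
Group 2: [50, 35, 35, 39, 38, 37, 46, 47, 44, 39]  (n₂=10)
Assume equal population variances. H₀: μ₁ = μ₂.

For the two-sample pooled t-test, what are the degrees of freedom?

degrees of freedom = 28

df = n₁ + n₂ − 2 = 20 + 10 − 2 = 28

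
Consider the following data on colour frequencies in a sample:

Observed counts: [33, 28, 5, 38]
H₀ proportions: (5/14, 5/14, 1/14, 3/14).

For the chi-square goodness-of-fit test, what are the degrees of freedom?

df = k − 1 = 4 − 1 = 3

degrees of freedom = 3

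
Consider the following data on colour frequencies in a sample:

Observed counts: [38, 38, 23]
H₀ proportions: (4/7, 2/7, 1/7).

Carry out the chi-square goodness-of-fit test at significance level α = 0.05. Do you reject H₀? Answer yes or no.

reject H₀: yes

n = 99; E_i = n·p_i = [56.57, 28.29, 14.14]
χ² = (38−56.57)²/56.57 + (38−28.29)²/28.29 + (23−14.14)²/14.14 = 14.9798
df = 2
p-value (upper-tail) = 0.00056
At α=0.05: p < α → reject H₀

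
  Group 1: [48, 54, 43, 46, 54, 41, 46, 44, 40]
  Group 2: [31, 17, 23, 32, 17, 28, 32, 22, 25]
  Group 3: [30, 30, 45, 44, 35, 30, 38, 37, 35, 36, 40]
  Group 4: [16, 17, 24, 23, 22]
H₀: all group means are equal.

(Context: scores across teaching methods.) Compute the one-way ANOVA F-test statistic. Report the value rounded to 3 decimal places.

test statistic = 36.978

Group means [46.22, 25.22, 36.36, 20.40], grand mean 33.676
SSB = Σnᵢ(x̄ᵢ−x̄)² = 3020.585; SSW = ΣΣ(x−x̄ᵢ)² = 816.857
MSB = 3020.585/3 = 1006.8615; MSW = 816.857/30 = 27.2286
F = MSB/MSW = 36.9782
df = (3, 30)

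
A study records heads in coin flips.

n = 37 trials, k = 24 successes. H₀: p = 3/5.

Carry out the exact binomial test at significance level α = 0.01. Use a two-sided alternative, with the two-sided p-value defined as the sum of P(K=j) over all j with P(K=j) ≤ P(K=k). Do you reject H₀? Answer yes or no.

Exact binomial: n=37, k=24, p₀=3/5=0.6000
P(X=j) = C(n,j)·p₀^j·(1−p₀)^(n−j); p = Σ P(X=j) over j with P(X=j) ≤ P(X=24)
p-value (two-sided) = 0.61688
At α=0.01: p ≥ α → fail to reject H₀

reject H₀: no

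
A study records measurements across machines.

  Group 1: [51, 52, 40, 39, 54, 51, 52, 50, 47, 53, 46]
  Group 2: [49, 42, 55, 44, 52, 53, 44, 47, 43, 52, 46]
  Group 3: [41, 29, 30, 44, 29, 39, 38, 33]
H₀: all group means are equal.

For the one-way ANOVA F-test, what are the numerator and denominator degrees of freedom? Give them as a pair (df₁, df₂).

degrees of freedom = [2, 27]

k = 3 groups, N = 30 total
df = (k−1, N−k) = (3−1, 30−3) = (2, 27)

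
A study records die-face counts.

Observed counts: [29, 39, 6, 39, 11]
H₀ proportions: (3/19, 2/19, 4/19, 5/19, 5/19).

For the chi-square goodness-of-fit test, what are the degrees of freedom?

degrees of freedom = 4

df = k − 1 = 5 − 1 = 4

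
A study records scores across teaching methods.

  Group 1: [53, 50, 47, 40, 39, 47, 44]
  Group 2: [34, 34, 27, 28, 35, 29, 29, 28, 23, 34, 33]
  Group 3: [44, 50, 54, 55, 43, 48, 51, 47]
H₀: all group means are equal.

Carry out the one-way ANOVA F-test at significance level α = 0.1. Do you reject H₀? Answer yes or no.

Group means [45.71, 30.36, 49.00], grand mean 40.231
SSB = Σnᵢ(x̄ᵢ−x̄)² = 1896.641; SSW = ΣΣ(x−x̄ᵢ)² = 435.974
MSB = 1896.641/2 = 948.3207; MSW = 435.974/23 = 18.9554
F = MSB/MSW = 50.0291
df = (2, 23)
p-value (upper-tail) = 0.00000
At α=0.1: p < α → reject H₀

reject H₀: yes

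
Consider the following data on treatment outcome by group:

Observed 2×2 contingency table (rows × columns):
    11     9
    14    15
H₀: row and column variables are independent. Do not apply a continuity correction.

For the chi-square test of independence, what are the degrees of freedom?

degrees of freedom = 1

df = (r−1)(c−1) = (2−1)·(2−1) = 1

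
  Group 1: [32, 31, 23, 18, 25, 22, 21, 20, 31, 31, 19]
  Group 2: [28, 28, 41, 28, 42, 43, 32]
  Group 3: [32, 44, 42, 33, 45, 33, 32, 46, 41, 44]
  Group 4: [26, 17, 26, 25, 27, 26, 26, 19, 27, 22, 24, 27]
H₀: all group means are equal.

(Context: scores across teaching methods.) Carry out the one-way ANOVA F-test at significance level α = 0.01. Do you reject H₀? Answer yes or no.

Group means [24.82, 34.57, 39.20, 24.33], grand mean 29.975
SSB = Σnᵢ(x̄ᵢ−x̄)² = 1673.358; SSW = ΣΣ(x−x̄ᵢ)² = 1037.617
MSB = 1673.358/3 = 557.7859; MSW = 1037.617/36 = 28.8227
F = MSB/MSW = 19.3523
df = (3, 36)
p-value (upper-tail) = 0.00000
At α=0.01: p < α → reject H₀

reject H₀: yes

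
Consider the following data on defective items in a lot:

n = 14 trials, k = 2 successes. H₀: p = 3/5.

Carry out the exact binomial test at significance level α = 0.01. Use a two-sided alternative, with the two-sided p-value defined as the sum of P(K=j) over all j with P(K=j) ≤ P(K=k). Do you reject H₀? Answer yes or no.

Exact binomial: n=14, k=2, p₀=3/5=0.6000
P(X=j) = C(n,j)·p₀^j·(1−p₀)^(n−j); p = Σ P(X=j) over j with P(X=j) ≤ P(X=2)
p-value (two-sided) = 0.00061
At α=0.01: p < α → reject H₀

reject H₀: yes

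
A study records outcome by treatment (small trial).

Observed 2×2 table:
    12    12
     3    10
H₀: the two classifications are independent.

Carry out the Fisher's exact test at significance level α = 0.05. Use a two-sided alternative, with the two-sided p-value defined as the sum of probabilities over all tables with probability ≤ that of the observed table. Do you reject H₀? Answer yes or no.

reject H₀: no

Margins: r₁=24, r₂=13, c₁=15, c₂=22, n=37
p_obs = C(24,12)·C(13,3)/C(37,15); sum pmf over tables with pmf ≤ p_obs
p-value (two-sided) = 0.16548
At α=0.05: p ≥ α → fail to reject H₀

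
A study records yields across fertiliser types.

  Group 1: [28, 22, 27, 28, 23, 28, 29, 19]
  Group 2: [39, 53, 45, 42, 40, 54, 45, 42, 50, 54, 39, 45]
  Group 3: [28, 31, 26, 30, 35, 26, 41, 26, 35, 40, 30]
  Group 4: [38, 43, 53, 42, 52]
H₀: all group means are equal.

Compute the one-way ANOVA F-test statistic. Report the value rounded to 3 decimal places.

test statistic = 30.588

Group means [25.50, 45.67, 31.64, 45.60], grand mean 36.889
SSB = Σnᵢ(x̄ᵢ−x̄)² = 2645.143; SSW = ΣΣ(x−x̄ᵢ)² = 922.412
MSB = 2645.143/3 = 881.7145; MSW = 922.412/32 = 28.8254
F = MSB/MSW = 30.5881
df = (3, 32)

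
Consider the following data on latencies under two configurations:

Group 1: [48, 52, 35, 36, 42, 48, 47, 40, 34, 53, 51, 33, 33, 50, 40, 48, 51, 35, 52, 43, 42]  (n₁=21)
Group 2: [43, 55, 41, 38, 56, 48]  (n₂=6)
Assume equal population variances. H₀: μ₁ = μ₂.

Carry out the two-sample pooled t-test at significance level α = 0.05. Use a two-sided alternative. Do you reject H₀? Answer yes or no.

reject H₀: no

x̄₁=43.476, s₁=7.083, n₁=21
x̄₂=46.833, s₂=7.468, n₂=6
s_p² = [20·7.083² + 5·7.468²]/25 = 51.2829
SE = √(s_p²·(1/21+1/6)) = 3.3150
t = (43.476−46.833)/3.3150 = -1.0127
df = 25
p-value (two-sided) = 0.32090
At α=0.05: p ≥ α → fail to reject H₀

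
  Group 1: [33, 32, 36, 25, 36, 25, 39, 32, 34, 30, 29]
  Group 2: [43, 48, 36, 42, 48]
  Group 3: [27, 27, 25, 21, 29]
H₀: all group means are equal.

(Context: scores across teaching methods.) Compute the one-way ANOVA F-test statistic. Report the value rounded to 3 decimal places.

Group means [31.91, 43.40, 25.80], grand mean 33.190
SSB = Σnᵢ(x̄ᵢ−x̄)² = 812.329; SSW = ΣΣ(x−x̄ᵢ)² = 332.909
MSB = 812.329/2 = 406.1645; MSW = 332.909/18 = 18.4949
F = MSB/MSW = 21.9608
df = (2, 18)

test statistic = 21.961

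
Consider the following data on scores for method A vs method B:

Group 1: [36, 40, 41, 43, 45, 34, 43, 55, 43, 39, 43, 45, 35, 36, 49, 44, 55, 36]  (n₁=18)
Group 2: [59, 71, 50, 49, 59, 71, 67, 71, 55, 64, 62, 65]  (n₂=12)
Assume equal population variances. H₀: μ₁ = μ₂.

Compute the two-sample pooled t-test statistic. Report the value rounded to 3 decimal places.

test statistic = -7.691

x̄₁=42.333, s₁=6.164, n₁=18
x̄₂=61.917, s₂=7.751, n₂=12
s_p² = [17·6.164² + 11·7.751²]/28 = 46.6756
SE = √(s_p²·(1/18+1/12)) = 2.5461
t = (42.333−61.917)/2.5461 = -7.6914
df = 28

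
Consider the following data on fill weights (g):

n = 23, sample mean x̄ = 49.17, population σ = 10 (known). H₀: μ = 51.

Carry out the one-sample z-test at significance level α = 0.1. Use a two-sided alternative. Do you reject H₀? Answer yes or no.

reject H₀: no

SE = σ/√n = 10/√23 = 2.0851
z = (x̄−μ₀)/SE = (49.17−51)/2.0851 = -0.8776
p-value (two-sided) = 0.38014
At α=0.1: p ≥ α → fail to reject H₀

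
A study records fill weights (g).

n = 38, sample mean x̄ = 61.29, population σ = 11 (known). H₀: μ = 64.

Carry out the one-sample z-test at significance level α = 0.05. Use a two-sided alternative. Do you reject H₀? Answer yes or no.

reject H₀: no

SE = σ/√n = 11/√38 = 1.7844
z = (x̄−μ₀)/SE = (61.29−64)/1.7844 = -1.5187
p-value (two-sided) = 0.12884
At α=0.05: p ≥ α → fail to reject H₀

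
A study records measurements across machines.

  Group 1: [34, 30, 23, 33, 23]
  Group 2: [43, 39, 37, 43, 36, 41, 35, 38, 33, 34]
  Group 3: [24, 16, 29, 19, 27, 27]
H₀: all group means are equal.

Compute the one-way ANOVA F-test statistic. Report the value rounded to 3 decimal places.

Group means [28.60, 37.90, 23.67], grand mean 31.619
SSB = Σnᵢ(x̄ᵢ−x̄)² = 819.519; SSW = ΣΣ(x−x̄ᵢ)² = 359.433
MSB = 819.519/2 = 409.7595; MSW = 359.433/18 = 19.9685
F = MSB/MSW = 20.5203
df = (2, 18)

test statistic = 20.520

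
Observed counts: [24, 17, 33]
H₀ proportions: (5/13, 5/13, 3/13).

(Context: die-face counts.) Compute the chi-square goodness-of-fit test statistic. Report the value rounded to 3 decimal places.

test statistic = 20.162

n = 74; E_i = n·p_i = [28.46, 28.46, 17.08]
χ² = (24−28.46)²/28.46 + (17−28.46)²/28.46 + (33−17.08)²/17.08 = 20.1622
df = 2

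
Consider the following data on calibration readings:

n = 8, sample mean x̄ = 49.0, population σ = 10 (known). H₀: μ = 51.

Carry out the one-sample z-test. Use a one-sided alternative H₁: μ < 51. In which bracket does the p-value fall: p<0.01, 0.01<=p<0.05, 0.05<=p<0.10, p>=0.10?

p-value bracket: p>=0.10

SE = σ/√n = 10/√8 = 3.5355
z = (x̄−μ₀)/SE = (49.0−51)/3.5355 = -0.5657
p-value (one-sided, H₁ less) = 0.28580
→ bracket: p>=0.10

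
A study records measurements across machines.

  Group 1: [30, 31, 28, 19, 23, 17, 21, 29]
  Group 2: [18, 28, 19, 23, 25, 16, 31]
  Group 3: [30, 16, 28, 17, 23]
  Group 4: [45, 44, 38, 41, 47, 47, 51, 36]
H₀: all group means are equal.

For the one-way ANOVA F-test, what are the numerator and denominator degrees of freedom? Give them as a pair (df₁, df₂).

k = 4 groups, N = 28 total
df = (k−1, N−k) = (4−1, 28−4) = (3, 24)

degrees of freedom = [3, 24]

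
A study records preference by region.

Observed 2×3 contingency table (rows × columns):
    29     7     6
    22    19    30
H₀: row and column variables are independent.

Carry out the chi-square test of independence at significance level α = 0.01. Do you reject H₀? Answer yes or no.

Row totals [42, 71], col totals [51, 26, 36], n=113
χ² = (29−18.96)²/18.96 + (7−9.66)²/9.66 + (6−13.38)²/13.38 + (22−32.04)²/32.04 + (19−16.34)²/16.34 + (30−22.62)²/22.62 = 16.1184
df = 2
p-value (upper-tail) = 0.00032
At α=0.01: p < α → reject H₀

reject H₀: yes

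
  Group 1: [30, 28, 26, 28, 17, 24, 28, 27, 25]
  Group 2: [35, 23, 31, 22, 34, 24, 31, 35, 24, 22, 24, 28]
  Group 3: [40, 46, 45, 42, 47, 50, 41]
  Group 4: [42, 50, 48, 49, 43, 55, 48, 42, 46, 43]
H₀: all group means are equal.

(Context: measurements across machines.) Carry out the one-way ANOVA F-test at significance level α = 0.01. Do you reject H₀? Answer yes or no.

reject H₀: yes

Group means [25.89, 27.75, 44.43, 46.60], grand mean 35.342
SSB = Σnᵢ(x̄ᵢ−x̄)² = 3341.299; SSW = ΣΣ(x−x̄ᵢ)² = 649.253
MSB = 3341.299/3 = 1113.7665; MSW = 649.253/34 = 19.0957
F = MSB/MSW = 58.3256
df = (3, 34)
p-value (upper-tail) = 0.00000
At α=0.01: p < α → reject H₀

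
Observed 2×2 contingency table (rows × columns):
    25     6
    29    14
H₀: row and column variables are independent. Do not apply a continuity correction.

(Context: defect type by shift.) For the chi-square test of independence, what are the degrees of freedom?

df = (r−1)(c−1) = (2−1)·(2−1) = 1

degrees of freedom = 1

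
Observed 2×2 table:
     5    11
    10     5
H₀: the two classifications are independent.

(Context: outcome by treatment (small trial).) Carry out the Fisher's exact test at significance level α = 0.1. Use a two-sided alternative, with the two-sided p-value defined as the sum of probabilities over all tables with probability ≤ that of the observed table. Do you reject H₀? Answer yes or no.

reject H₀: yes

Margins: r₁=16, r₂=15, c₁=15, c₂=16, n=31
p_obs = C(16,5)·C(15,10)/C(31,15); sum pmf over tables with pmf ≤ p_obs
p-value (two-sided) = 0.07560
At α=0.1: p < α → reject H₀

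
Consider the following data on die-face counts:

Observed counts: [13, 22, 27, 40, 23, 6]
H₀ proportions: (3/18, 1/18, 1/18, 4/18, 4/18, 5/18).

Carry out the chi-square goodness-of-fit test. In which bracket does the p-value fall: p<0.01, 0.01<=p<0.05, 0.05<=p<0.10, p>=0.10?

n = 131; E_i = n·p_i = [21.83, 7.28, 7.28, 29.11, 29.11, 36.39]
χ² = (13−21.83)²/21.83 + (22−7.28)²/7.28 + (27−7.28)²/7.28 + (40−29.11)²/29.11 + (23−29.11)²/29.11 + (6−36.39)²/36.39 = 117.5351
df = 5
p-value (upper-tail) = 0.00000
→ bracket: p<0.01

p-value bracket: p<0.01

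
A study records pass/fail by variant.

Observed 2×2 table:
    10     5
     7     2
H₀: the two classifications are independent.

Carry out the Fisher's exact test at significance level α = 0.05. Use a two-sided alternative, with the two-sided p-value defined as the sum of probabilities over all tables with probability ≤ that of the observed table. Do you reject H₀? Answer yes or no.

Margins: r₁=15, r₂=9, c₁=17, c₂=7, n=24
p_obs = C(15,10)·C(9,7)/C(24,17); sum pmf over tables with pmf ≤ p_obs
p-value (two-sided) = 0.66871
At α=0.05: p ≥ α → fail to reject H₀

reject H₀: no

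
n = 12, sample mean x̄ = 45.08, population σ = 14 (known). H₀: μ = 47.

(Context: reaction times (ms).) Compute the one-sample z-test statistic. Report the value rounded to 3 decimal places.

SE = σ/√n = 14/√12 = 4.0415
z = (x̄−μ₀)/SE = (45.08−47)/4.0415 = -0.4751

test statistic = -0.475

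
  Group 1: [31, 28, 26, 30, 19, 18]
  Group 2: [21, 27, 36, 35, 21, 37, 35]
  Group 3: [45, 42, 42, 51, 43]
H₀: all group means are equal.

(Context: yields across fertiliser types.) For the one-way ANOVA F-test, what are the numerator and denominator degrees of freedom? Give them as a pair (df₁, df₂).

k = 3 groups, N = 18 total
df = (k−1, N−k) = (3−1, 18−3) = (2, 15)

degrees of freedom = [2, 15]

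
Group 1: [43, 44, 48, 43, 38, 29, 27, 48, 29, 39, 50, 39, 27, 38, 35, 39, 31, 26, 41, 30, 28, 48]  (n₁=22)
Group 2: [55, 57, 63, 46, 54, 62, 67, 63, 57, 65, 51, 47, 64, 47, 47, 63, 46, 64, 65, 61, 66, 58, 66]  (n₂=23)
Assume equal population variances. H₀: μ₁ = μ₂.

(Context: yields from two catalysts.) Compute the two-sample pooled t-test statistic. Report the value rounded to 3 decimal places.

x̄₁=37.273, s₁=7.869, n₁=22
x̄₂=58.000, s₂=7.404, n₂=23
s_p² = [21·7.869² + 22·7.404²]/43 = 58.2875
SE = √(s_p²·(1/22+1/23)) = 2.2768
t = (37.273−58.000)/2.2768 = -9.1038
df = 43

test statistic = -9.104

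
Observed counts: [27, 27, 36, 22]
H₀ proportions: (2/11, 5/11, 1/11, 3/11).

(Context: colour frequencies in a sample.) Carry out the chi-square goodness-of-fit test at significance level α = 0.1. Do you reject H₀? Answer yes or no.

n = 112; E_i = n·p_i = [20.36, 50.91, 10.18, 30.55]
χ² = (27−20.36)²/20.36 + (27−50.91)²/50.91 + (36−10.18)²/10.18 + (22−30.55)²/30.55 = 81.2497
df = 3
p-value (upper-tail) = 0.00000
At α=0.1: p < α → reject H₀

reject H₀: yes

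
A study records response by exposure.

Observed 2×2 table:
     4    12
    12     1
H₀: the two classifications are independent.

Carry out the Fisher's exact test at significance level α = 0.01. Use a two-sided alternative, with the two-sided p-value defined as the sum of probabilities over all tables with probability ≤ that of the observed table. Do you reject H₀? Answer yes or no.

Margins: r₁=16, r₂=13, c₁=16, c₂=13, n=29
p_obs = C(16,4)·C(13,12)/C(29,16); sum pmf over tables with pmf ≤ p_obs
p-value (two-sided) = 0.00050
At α=0.01: p < α → reject H₀

reject H₀: yes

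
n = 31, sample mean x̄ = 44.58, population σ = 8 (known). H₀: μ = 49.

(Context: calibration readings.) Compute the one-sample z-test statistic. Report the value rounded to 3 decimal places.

SE = σ/√n = 8/√31 = 1.4368
z = (x̄−μ₀)/SE = (44.58−49)/1.4368 = -3.0762

test statistic = -3.076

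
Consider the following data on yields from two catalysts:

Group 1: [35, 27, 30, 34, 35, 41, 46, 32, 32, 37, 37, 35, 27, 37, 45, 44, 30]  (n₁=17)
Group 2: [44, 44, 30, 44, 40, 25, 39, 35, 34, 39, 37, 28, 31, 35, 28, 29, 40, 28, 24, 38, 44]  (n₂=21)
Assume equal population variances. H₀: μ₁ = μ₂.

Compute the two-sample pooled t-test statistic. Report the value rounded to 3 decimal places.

x̄₁=35.529, s₁=5.821, n₁=17
x̄₂=35.048, s₂=6.576, n₂=21
s_p² = [16·5.821² + 20·6.576²]/36 = 39.0885
SE = √(s_p²·(1/17+1/21)) = 2.0398
t = (35.529−35.048)/2.0398 = 0.2362
df = 36

test statistic = 0.236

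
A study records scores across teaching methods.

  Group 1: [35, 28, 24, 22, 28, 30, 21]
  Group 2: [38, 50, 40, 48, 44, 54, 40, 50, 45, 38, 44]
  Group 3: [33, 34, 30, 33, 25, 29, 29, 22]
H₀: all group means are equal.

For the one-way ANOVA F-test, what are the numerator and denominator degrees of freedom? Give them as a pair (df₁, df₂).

degrees of freedom = [2, 23]

k = 3 groups, N = 26 total
df = (k−1, N−k) = (3−1, 26−3) = (2, 23)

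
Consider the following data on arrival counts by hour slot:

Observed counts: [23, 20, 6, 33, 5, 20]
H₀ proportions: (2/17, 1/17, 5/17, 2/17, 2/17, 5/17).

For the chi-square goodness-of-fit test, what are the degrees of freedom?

degrees of freedom = 5

df = k − 1 = 6 − 1 = 5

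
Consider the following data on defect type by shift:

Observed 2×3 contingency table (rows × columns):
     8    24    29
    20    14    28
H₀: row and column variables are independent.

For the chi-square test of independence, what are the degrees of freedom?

df = (r−1)(c−1) = (2−1)·(3−1) = 2

degrees of freedom = 2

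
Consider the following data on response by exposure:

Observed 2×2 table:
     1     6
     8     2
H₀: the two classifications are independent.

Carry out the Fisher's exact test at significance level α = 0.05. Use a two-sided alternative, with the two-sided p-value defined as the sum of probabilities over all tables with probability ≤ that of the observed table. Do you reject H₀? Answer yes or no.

reject H₀: yes

Margins: r₁=7, r₂=10, c₁=9, c₂=8, n=17
p_obs = C(7,1)·C(10,8)/C(17,9); sum pmf over tables with pmf ≤ p_obs
p-value (two-sided) = 0.01522
At α=0.05: p < α → reject H₀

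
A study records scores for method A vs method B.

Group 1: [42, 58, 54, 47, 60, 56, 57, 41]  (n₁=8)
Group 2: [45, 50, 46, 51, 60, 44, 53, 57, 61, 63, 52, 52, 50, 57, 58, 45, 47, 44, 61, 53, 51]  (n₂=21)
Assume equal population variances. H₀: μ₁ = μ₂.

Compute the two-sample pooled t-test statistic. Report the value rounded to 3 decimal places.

test statistic = -0.189

x̄₁=51.875, s₁=7.473, n₁=8
x̄₂=52.381, s₂=6.037, n₂=21
s_p² = [7·7.473² + 20·6.037²]/27 = 41.4751
SE = √(s_p²·(1/8+1/21)) = 2.6757
t = (51.875−52.381)/2.6757 = -0.1891
df = 27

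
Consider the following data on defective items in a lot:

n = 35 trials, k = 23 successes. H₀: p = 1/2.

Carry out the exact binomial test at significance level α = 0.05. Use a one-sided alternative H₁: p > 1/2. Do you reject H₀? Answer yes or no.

Exact binomial: n=35, k=23, p₀=1/2=0.5000
P(X≥23) from Σ C(n,i)·p₀^i·(1−p₀)^(n−i)
p-value (one-sided, H₁ greater) = 0.04477
At α=0.05: p < α → reject H₀

reject H₀: yes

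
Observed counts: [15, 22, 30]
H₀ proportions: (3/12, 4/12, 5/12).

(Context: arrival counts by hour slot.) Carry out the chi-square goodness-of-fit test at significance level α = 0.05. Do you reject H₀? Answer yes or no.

n = 67; E_i = n·p_i = [16.75, 22.33, 27.92]
χ² = (15−16.75)²/16.75 + (22−22.33)²/22.33 + (30−27.92)²/27.92 = 0.3433
df = 2
p-value (upper-tail) = 0.84228
At α=0.05: p ≥ α → fail to reject H₀

reject H₀: no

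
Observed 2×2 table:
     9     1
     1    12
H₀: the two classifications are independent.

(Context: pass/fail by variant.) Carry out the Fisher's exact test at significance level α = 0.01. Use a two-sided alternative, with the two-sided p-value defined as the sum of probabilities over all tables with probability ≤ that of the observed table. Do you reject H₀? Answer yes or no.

Margins: r₁=10, r₂=13, c₁=10, c₂=13, n=23
p_obs = C(10,9)·C(13,1)/C(23,10); sum pmf over tables with pmf ≤ p_obs
p-value (two-sided) = 0.00011
At α=0.01: p < α → reject H₀

reject H₀: yes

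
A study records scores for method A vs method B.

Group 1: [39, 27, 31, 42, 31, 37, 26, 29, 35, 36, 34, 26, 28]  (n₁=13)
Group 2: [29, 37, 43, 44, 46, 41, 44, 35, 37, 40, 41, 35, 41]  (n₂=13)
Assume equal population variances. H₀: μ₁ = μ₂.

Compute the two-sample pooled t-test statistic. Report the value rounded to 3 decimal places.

x̄₁=32.385, s₁=5.205, n₁=13
x̄₂=39.462, s₂=4.701, n₂=13
s_p² = [12·5.205² + 12·4.701²]/24 = 24.5962
SE = √(s_p²·(1/13+1/13)) = 1.9453
t = (32.385−39.462)/1.9453 = -3.6380
df = 24

test statistic = -3.638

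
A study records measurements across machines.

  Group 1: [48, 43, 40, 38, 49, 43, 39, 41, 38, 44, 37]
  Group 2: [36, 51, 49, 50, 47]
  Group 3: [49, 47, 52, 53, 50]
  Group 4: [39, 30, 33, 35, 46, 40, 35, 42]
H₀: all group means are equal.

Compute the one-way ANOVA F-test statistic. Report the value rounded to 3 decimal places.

test statistic = 9.247

Group means [41.82, 46.60, 50.20, 37.50], grand mean 42.897
SSB = Σnᵢ(x̄ᵢ−x̄)² = 581.053; SSW = ΣΣ(x−x̄ᵢ)² = 523.636
MSB = 581.053/3 = 193.6844; MSW = 523.636/25 = 20.9455
F = MSB/MSW = 9.2471
df = (3, 25)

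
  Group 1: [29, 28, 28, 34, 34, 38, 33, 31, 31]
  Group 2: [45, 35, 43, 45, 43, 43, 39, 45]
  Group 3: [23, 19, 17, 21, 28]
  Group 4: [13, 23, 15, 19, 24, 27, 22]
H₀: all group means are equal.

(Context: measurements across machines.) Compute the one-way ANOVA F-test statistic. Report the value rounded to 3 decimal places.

Group means [31.78, 42.25, 21.60, 20.43], grand mean 30.172
SSB = Σnᵢ(x̄ᵢ−x̄)² = 2222.168; SSW = ΣΣ(x−x̄ᵢ)² = 397.970
MSB = 2222.168/3 = 740.7227; MSW = 397.970/25 = 15.9188
F = MSB/MSW = 46.5313
df = (3, 25)

test statistic = 46.531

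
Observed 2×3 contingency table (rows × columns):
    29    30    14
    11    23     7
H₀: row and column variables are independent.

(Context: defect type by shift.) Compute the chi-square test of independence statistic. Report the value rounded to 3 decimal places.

test statistic = 2.579

Row totals [73, 41], col totals [40, 53, 21], n=114
χ² = (29−25.61)²/25.61 + (30−33.94)²/33.94 + (14−13.45)²/13.45 + (11−14.39)²/14.39 + (23−19.06)²/19.06 + (7−7.55)²/7.55 = 2.5786
df = 2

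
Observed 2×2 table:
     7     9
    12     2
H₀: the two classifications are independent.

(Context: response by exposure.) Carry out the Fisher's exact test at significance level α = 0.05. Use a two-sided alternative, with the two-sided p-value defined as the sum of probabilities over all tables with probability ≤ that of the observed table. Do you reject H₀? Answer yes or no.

Margins: r₁=16, r₂=14, c₁=19, c₂=11, n=30
p_obs = C(16,7)·C(14,12)/C(30,19); sum pmf over tables with pmf ≤ p_obs
p-value (two-sided) = 0.02589
At α=0.05: p < α → reject H₀

reject H₀: yes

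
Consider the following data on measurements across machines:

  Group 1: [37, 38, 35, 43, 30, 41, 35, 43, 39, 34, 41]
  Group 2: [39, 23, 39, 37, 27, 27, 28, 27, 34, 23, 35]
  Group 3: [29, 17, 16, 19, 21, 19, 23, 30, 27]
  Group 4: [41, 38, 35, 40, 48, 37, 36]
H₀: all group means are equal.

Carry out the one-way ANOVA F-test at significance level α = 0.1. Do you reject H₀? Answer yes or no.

Group means [37.82, 30.82, 22.33, 39.29], grand mean 32.395
SSB = Σnᵢ(x̄ᵢ−x̄)² = 1594.378; SSW = ΣΣ(x−x̄ᵢ)² = 874.701
MSB = 1594.378/3 = 531.4592; MSW = 874.701/34 = 25.7265
F = MSB/MSW = 20.6580
df = (3, 34)
p-value (upper-tail) = 0.00000
At α=0.1: p < α → reject H₀

reject H₀: yes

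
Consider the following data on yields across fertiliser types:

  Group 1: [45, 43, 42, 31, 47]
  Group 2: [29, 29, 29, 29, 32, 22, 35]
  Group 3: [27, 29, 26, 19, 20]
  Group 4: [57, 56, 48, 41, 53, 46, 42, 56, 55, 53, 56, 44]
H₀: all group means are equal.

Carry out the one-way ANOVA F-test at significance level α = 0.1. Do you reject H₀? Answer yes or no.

reject H₀: yes

Group means [41.60, 29.29, 24.20, 50.58], grand mean 39.345
SSB = Σnᵢ(x̄ᵢ−x̄)² = 3396.206; SSW = ΣΣ(x−x̄ᵢ)² = 724.345
MSB = 3396.206/3 = 1132.0688; MSW = 724.345/25 = 28.9738
F = MSB/MSW = 39.0721
df = (3, 25)
p-value (upper-tail) = 0.00000
At α=0.1: p < α → reject H₀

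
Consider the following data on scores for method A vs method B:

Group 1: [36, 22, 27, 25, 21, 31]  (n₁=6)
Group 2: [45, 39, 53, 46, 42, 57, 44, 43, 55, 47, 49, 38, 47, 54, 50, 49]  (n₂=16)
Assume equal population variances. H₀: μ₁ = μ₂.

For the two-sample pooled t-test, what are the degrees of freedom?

df = n₁ + n₂ − 2 = 6 + 16 − 2 = 20

degrees of freedom = 20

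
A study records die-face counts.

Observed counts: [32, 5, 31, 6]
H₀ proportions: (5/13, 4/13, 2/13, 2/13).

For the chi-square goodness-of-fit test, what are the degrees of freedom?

df = k − 1 = 4 − 1 = 3

degrees of freedom = 3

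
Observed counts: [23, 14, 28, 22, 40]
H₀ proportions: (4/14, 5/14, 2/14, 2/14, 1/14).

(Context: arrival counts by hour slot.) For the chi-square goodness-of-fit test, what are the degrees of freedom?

df = k − 1 = 5 − 1 = 4

degrees of freedom = 4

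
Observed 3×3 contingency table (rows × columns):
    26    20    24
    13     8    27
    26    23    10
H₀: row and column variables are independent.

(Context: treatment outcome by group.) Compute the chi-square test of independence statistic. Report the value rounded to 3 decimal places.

Row totals [70, 48, 59], col totals [65, 51, 61], n=177
χ² = (26−25.71)²/25.71 + (20−20.17)²/20.17 + (24−24.12)²/24.12 + (13−17.63)²/17.63 + (8−13.83)²/13.83 + (27−16.54)²/16.54 + (26−21.67)²/21.67 + (23−17.00)²/17.00 + (10−20.33)²/20.33 = 18.5247
df = 4

test statistic = 18.525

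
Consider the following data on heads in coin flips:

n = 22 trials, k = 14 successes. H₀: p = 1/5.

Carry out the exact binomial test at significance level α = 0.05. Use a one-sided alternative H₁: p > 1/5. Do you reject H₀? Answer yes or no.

reject H₀: yes

Exact binomial: n=22, k=14, p₀=1/5=0.2000
P(X≥14) from Σ C(n,i)·p₀^i·(1−p₀)^(n−i)
p-value (one-sided, H₁ greater) = 0.00001
At α=0.05: p < α → reject H₀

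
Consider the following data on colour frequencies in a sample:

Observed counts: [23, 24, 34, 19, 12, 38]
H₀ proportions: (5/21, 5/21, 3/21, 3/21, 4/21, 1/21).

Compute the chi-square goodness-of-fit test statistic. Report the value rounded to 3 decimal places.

test statistic = 158.933

n = 150; E_i = n·p_i = [35.71, 35.71, 21.43, 21.43, 28.57, 7.14]
χ² = (23−35.71)²/35.71 + (24−35.71)²/35.71 + (34−21.43)²/21.43 + (19−21.43)²/21.43 + (12−28.57)²/28.57 + (38−7.14)²/7.14 = 158.9333
df = 5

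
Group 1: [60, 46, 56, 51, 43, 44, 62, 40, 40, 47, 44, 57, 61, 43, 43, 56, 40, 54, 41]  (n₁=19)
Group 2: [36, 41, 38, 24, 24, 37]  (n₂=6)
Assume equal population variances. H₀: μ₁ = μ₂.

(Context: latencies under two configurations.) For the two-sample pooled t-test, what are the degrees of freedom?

degrees of freedom = 23

df = n₁ + n₂ − 2 = 19 + 6 − 2 = 23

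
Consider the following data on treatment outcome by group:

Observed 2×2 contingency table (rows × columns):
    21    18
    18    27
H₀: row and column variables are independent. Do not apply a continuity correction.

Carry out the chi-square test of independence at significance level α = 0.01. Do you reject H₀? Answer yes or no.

Row totals [39, 45], col totals [39, 45], n=84
χ² = (21−18.11)²/18.11 + (18−20.89)²/20.89 + (18−20.89)²/20.89 + (27−24.11)²/24.11 = 1.6104
df = 1
p-value (upper-tail) = 0.20443
At α=0.01: p ≥ α → fail to reject H₀

reject H₀: no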